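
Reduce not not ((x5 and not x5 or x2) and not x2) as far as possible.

not not ((x5 and not x5 or x2) and not x2)
= (x5 and not x5 or x2) and not x2   — double negation
= x2 and not x2   — complement / identity
= False   — complement

False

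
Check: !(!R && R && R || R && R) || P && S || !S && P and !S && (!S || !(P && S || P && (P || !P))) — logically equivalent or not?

E1: !(!R && R && R || R && R) || P && S || !S && P
    = !(!R && R && R || R && R) || P   (distribution)
    = !(!R && R || R && R) || P   (idempotence)
    = !R || P   (distribution)
E2: !S && (!S || !(P && S || P && (P || !P)))
    = !S && (!S || !(P && S || P))   (complement / identity)
    = !S && (!S || !P)   (absorption)
    = !S   (absorption)
These differ: at P=1, R=0, S=1, E1 = 1 but E2 = 0.

No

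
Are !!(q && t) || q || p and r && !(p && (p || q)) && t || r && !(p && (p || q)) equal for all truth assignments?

E1: !!(q && t) || q || p
    = q && t || q || p   [double negation]
    = q || p   [absorption]
E2: r && !(p && (p || q)) && t || r && !(p && (p || q))
    = r && !(p && (p || q))   [absorption]
    = r && !p   [absorption]
These differ: at p=1, q=1, r=0, t=1, E1 = 1 but E2 = 0.

No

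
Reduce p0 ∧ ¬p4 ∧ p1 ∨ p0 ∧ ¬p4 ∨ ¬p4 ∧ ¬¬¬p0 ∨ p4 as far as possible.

True

p0 ∧ ¬p4 ∧ p1 ∨ p0 ∧ ¬p4 ∨ ¬p4 ∧ ¬¬¬p0 ∨ p4
= p0 ∧ ¬p4 ∨ ¬p4 ∧ ¬¬¬p0 ∨ p4
= p0 ∧ ¬p4 ∨ ¬p4 ∧ ¬p0 ∨ p4
= ¬p4 ∨ p4
= True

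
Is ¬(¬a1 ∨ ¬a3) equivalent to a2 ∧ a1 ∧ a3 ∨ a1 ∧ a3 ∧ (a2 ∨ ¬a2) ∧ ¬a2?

E1: ¬(¬a1 ∨ ¬a3)
    = a1 ∧ a3   (De Morgan)
E2: a2 ∧ a1 ∧ a3 ∨ a1 ∧ a3 ∧ (a2 ∨ ¬a2) ∧ ¬a2
    = a2 ∧ a1 ∧ a3 ∨ a1 ∧ a3 ∧ ¬a2   (complement / identity)
    = a1 ∧ a3   (distribution)
Both reduce to a1 ∧ a3, so they are equivalent.

Yes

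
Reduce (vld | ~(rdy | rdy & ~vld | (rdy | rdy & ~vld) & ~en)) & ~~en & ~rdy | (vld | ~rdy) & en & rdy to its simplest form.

(vld | ~(rdy | rdy & ~vld | (rdy | rdy & ~vld) & ~en)) & ~~en & ~rdy | (vld | ~rdy) & en & rdy
= (vld | ~(rdy | rdy & ~vld | (rdy | rdy & ~vld) & ~en)) & en & ~rdy | (vld | ~rdy) & en & rdy
= (vld | ~(rdy | rdy & ~vld)) & en & ~rdy | (vld | ~rdy) & en & rdy
= (vld | ~rdy) & en & ~rdy | (vld | ~rdy) & en & rdy
= (vld | ~rdy) & en

(vld | ~rdy) & en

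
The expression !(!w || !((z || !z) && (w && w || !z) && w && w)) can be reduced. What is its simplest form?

w

!(!w || !((z || !z) && (w && w || !z) && w && w))
= !(!w || !((z || !z) && w && w))
= w && (z || !z) && w && w
= w && w && w
= w && w
= w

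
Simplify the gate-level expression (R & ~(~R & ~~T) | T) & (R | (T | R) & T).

(R & ~(~R & ~~T) | T) & (R | (T | R) & T)
= (R & (R | ~T) | T) & (R | (T | R) & T)   [De Morgan]
= (R & (R | ~T) | T) & (R | T)   [absorption]
= (R | T) & (R | T)   [absorption]
= R | T   [idempotence]

R | T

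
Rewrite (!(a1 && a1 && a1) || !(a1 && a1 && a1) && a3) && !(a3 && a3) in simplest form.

!a1 && !a3

(!(a1 && a1 && a1) || !(a1 && a1 && a1) && a3) && !(a3 && a3)
= !(a1 && a1 && a1) && !(a3 && a3)   [absorption]
= !(a1 && a1) && !(a3 && a3)   [idempotence]
= !a1 && !(a3 && a3)   [idempotence]
= !a1 && !a3   [idempotence]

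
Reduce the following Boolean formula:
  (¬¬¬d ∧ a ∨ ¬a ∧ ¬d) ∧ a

¬d ∧ a

(¬¬¬d ∧ a ∨ ¬a ∧ ¬d) ∧ a
= (¬d ∧ a ∨ ¬a ∧ ¬d) ∧ a   — double negation
= ¬d ∧ a   — distribution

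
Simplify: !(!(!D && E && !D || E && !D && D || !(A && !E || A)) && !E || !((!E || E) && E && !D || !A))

!(!(!D && E && !D || E && !D && D || !(A && !E || A)) && !E || !((!E || E) && E && !D || !A))
= !(!(E && !D || !(A && !E || A)) && !E || !((!E || E) && E && !D || !A))   (distribution)
= !(!(E && !D || !A) && !E || !((!E || E) && E && !D || !A))   (absorption)
= !(!(E && !D || !A) && !E || !(E && !D || !A))   (complement / identity)
= !!(E && !D || !A)   (absorption)
= E && !D || !A   (double negation)

E && !D || !A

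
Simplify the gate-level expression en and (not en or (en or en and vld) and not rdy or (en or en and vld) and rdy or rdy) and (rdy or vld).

en and (not en or (en or en and vld) and not rdy or (en or en and vld) and rdy or rdy) and (rdy or vld)
= en and (not en or en or en and vld or rdy) and (rdy or vld)
= en and ((not en or en or en and vld) and vld or rdy)
= en and ((not en or en) and vld or rdy)
= en and (vld or rdy)

en and (vld or rdy)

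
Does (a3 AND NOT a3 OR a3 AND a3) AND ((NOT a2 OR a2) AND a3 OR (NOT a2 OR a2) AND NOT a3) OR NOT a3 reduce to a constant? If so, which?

yes, True

(a3 AND NOT a3 OR a3 AND a3) AND ((NOT a2 OR a2) AND a3 OR (NOT a2 OR a2) AND NOT a3) OR NOT a3
= (a3 AND NOT a3 OR a3 AND a3) AND (NOT a2 OR a2) OR NOT a3
= a3 AND NOT a3 OR a3 AND a3 OR NOT a3
= a3 OR NOT a3
= TRUE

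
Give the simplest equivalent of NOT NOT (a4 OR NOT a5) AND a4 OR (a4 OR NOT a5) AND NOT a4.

a4 OR NOT a5

NOT NOT (a4 OR NOT a5) AND a4 OR (a4 OR NOT a5) AND NOT a4
= (a4 OR NOT a5) AND a4 OR (a4 OR NOT a5) AND NOT a4   (double negation)
= a4 OR NOT a5   (distribution)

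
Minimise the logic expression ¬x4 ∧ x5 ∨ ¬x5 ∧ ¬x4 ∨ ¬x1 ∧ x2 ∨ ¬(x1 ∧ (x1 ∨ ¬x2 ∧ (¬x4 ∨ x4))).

¬x4 ∧ x5 ∨ ¬x5 ∧ ¬x4 ∨ ¬x1 ∧ x2 ∨ ¬(x1 ∧ (x1 ∨ ¬x2 ∧ (¬x4 ∨ x4)))
= ¬x4 ∧ x5 ∨ ¬x5 ∧ ¬x4 ∨ ¬x1 ∧ x2 ∨ ¬(x1 ∧ (x1 ∨ ¬x2))
= ¬x4 ∧ x5 ∨ ¬x5 ∧ ¬x4 ∨ ¬x1 ∧ x2 ∨ ¬x1
= ¬x4 ∨ ¬x1 ∧ x2 ∨ ¬x1
= ¬x4 ∨ ¬x1

¬x4 ∨ ¬x1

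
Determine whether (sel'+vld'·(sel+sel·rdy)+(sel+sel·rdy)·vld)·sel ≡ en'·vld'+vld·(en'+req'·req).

No

E1: (sel'+vld'·(sel+sel·rdy)+(sel+sel·rdy)·vld)·sel
    = (sel'+sel+sel·rdy)·sel
    = (sel'+sel)·sel
    = sel
E2: en'·vld'+vld·(en'+req'·req)
    = en'·vld'+vld·en'
    = en'
These differ: at en=0, rdy=1, req=0, sel=0, vld=0, E1 = 0 but E2 = 1.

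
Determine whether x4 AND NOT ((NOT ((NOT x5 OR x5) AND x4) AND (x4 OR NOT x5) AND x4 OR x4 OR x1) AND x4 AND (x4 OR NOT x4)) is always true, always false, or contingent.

x4 AND NOT ((NOT ((NOT x5 OR x5) AND x4) AND (x4 OR NOT x5) AND x4 OR x4 OR x1) AND x4 AND (x4 OR NOT x4))
= x4 AND NOT ((NOT x4 AND (x4 OR NOT x5) AND x4 OR x4 OR x1) AND x4 AND (x4 OR NOT x4))
= x4 AND NOT ((NOT x4 AND (x4 OR NOT x5) AND x4 OR x4 OR x1) AND x4)
= x4 AND NOT ((NOT x4 AND x4 OR x4 OR x1) AND x4)
= x4 AND NOT ((x4 OR x1) AND x4)
= x4 AND NOT x4
= FALSE

always false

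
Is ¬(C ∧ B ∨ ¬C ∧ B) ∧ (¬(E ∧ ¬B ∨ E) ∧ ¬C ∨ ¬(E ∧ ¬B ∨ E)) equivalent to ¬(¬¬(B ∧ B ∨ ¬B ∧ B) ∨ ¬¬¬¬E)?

Yes

E1: ¬(C ∧ B ∨ ¬C ∧ B) ∧ (¬(E ∧ ¬B ∨ E) ∧ ¬C ∨ ¬(E ∧ ¬B ∨ E))
    = ¬(C ∧ B ∨ ¬C ∧ B) ∧ ¬(E ∧ ¬B ∨ E)   [absorption]
    = ¬(C ∧ B ∨ ¬C ∧ B) ∧ ¬E   [absorption]
    = ¬B ∧ ¬E   [distribution]
E2: ¬(¬¬(B ∧ B ∨ ¬B ∧ B) ∨ ¬¬¬¬E)
    = ¬(B ∧ B ∨ ¬B ∧ B) ∧ ¬¬¬E   [De Morgan]
    = ¬(B ∧ B ∨ ¬B ∧ B) ∧ ¬E   [double negation]
    = ¬B ∧ ¬E   [distribution]
Both reduce to ¬B ∧ ¬E, so they are equivalent.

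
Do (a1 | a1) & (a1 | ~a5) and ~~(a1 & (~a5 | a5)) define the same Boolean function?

E1: (a1 | a1) & (a1 | ~a5)
    = a1 | a1 & ~a5   (distribution)
    = a1   (absorption)
E2: ~~(a1 & (~a5 | a5))
    = a1 & (~a5 | a5)   (double negation)
    = a1   (complement / identity)
Both reduce to a1, so they are equivalent.

Yes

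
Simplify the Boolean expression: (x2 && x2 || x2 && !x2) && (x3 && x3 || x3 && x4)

x2 && x3

(x2 && x2 || x2 && !x2) && (x3 && x3 || x3 && x4)
= (x2 && x2 || x2 && !x2) && (x3 || x3 && x4)   (idempotence)
= x2 && (x3 || x3 && x4)   (distribution)
= x2 && x3   (absorption)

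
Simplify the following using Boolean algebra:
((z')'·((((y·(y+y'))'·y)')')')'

z'

((z')'·((((y·(y+y'))'·y)')')')'
= ((z')'·(((y'·y)')')')'   (complement / identity)
= ((z')'·(y'·y)')'   (double negation)
= z'+y'·y   (De Morgan)
= z'   (complement / identity)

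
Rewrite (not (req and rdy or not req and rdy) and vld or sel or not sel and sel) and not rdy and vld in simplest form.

not rdy and vld

(not (req and rdy or not req and rdy) and vld or sel or not sel and sel) and not rdy and vld
= (not rdy and vld or sel or not sel and sel) and not rdy and vld   — distribution
= (not rdy and vld or sel) and not rdy and vld   — complement / identity
= not rdy and vld   — absorption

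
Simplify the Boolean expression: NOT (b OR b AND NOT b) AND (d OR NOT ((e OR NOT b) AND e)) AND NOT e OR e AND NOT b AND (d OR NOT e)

NOT b AND (d OR NOT e)

NOT (b OR b AND NOT b) AND (d OR NOT ((e OR NOT b) AND e)) AND NOT e OR e AND NOT b AND (d OR NOT e)
= NOT (b OR b AND NOT b) AND (d OR NOT e) AND NOT e OR e AND NOT b AND (d OR NOT e)
= NOT b AND (d OR NOT e) AND NOT e OR e AND NOT b AND (d OR NOT e)
= NOT b AND (d OR NOT e)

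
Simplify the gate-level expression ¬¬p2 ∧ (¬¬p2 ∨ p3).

p2

¬¬p2 ∧ (¬¬p2 ∨ p3)
= ¬¬p2   (absorption)
= p2   (double negation)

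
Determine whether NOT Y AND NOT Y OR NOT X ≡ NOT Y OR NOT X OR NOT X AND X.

E1: NOT Y AND NOT Y OR NOT X
    = NOT Y OR NOT X   (idempotence)
E2: NOT Y OR NOT X OR NOT X AND X
    = NOT Y OR NOT X   (complement / identity)
Both reduce to NOT Y OR NOT X, so they are equivalent.

Yes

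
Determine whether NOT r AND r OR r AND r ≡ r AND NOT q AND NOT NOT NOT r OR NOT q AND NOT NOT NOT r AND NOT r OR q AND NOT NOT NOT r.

E1: NOT r AND r OR r AND r
    = r   [distribution]
E2: r AND NOT q AND NOT NOT NOT r OR NOT q AND NOT NOT NOT r AND NOT r OR q AND NOT NOT NOT r
    = NOT q AND NOT NOT NOT r OR q AND NOT NOT NOT r   [distribution]
    = NOT NOT NOT r   [distribution]
    = NOT r   [double negation]
These differ: at q=0, r=1, E1 = 1 but E2 = 0.

No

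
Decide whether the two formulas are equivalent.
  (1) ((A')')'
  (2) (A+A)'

E1: ((A')')'
    = A'   — double negation
E2: (A+A)'
    = A'   — idempotence
Both reduce to A', so they are equivalent.

Yes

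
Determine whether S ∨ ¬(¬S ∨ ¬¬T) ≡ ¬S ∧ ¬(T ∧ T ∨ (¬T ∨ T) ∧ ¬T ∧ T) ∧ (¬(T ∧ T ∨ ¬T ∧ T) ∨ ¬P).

E1: S ∨ ¬(¬S ∨ ¬¬T)
    = S ∨ S ∧ ¬T   (De Morgan)
    = S   (absorption)
E2: ¬S ∧ ¬(T ∧ T ∨ (¬T ∨ T) ∧ ¬T ∧ T) ∧ (¬(T ∧ T ∨ ¬T ∧ T) ∨ ¬P)
    = ¬S ∧ ¬(T ∧ T ∨ ¬T ∧ T) ∧ (¬(T ∧ T ∨ ¬T ∧ T) ∨ ¬P)   (complement / identity)
    = ¬S ∧ ¬(T ∧ T ∨ ¬T ∧ T)   (absorption)
    = ¬S ∧ ¬T   (distribution)
These differ: at P=0, S=1, T=0, E1 = 1 but E2 = 0.

No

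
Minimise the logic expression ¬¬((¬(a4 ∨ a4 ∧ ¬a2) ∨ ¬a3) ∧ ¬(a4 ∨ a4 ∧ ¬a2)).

¬¬((¬(a4 ∨ a4 ∧ ¬a2) ∨ ¬a3) ∧ ¬(a4 ∨ a4 ∧ ¬a2))
= ¬¬¬(a4 ∨ a4 ∧ ¬a2)   [absorption]
= ¬(a4 ∨ a4 ∧ ¬a2)   [double negation]
= ¬a4   [absorption]

¬a4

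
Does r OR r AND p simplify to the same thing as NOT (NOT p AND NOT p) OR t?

No

E1: r OR r AND p
    = r   [absorption]
E2: NOT (NOT p AND NOT p) OR t
    = p OR p OR t   [De Morgan]
    = p OR t   [idempotence]
These differ: at p=1, r=0, t=0, E1 = 0 but E2 = 1.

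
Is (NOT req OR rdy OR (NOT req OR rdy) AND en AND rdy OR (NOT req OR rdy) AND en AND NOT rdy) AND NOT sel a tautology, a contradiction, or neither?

(NOT req OR rdy OR (NOT req OR rdy) AND en AND rdy OR (NOT req OR rdy) AND en AND NOT rdy) AND NOT sel
= (NOT req OR rdy OR (NOT req OR rdy) AND en) AND NOT sel
= (NOT req OR rdy) AND NOT sel
This depends on rdy, req, sel, so it is not a constant.

neither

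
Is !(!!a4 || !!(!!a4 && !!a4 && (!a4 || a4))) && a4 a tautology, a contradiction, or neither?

!(!!a4 || !!(!!a4 && !!a4 && (!a4 || a4))) && a4
= !(!!a4 || !!(!!a4 && (!a4 || a4))) && a4   [idempotence]
= !a4 && !(!!a4 && (!a4 || a4)) && a4   [De Morgan]
= !a4 && !!!a4 && a4   [complement / identity]
= !a4 && !a4 && a4   [double negation]
= !a4 && a4   [idempotence]
= false   [complement]

contradiction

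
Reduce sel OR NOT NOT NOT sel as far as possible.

TRUE

sel OR NOT NOT NOT sel
= sel OR NOT sel
= TRUE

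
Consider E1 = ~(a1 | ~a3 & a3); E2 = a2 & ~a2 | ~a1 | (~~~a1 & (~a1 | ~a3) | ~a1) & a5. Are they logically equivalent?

Yes

E1: ~(a1 | ~a3 & a3)
    = ~a1
E2: a2 & ~a2 | ~a1 | (~~~a1 & (~a1 | ~a3) | ~a1) & a5
    = ~a1 | (~~~a1 & (~a1 | ~a3) | ~a1) & a5
    = ~a1 | (~a1 & (~a1 | ~a3) | ~a1) & a5
    = ~a1 | (~a1 | ~a1) & a5
    = ~a1 | ~a1 & a5
    = ~a1
Both reduce to ~a1, so they are equivalent.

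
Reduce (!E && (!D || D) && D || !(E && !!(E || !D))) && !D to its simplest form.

(!E && (!D || D) && D || !(E && !!(E || !D))) && !D
= (!E && (!D || D) && D || !(E && (E || !D))) && !D
= (!E && D || !(E && (E || !D))) && !D
= (!E && D || !E) && !D
= !E && !D

!E && !D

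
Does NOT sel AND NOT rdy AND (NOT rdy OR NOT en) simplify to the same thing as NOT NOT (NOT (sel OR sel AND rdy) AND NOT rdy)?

E1: NOT sel AND NOT rdy AND (NOT rdy OR NOT en)
    = NOT sel AND NOT rdy   (absorption)
E2: NOT NOT (NOT (sel OR sel AND rdy) AND NOT rdy)
    = NOT (sel OR sel AND rdy) AND NOT rdy   (double negation)
    = NOT sel AND NOT rdy   (absorption)
Both reduce to NOT sel AND NOT rdy, so they are equivalent.

Yes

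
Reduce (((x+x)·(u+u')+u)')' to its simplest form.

x+u

(((x+x)·(u+u')+u)')'
= ((x+x+u)')'   [complement / identity]
= ((x+u)')'   [idempotence]
= x+u   [double negation]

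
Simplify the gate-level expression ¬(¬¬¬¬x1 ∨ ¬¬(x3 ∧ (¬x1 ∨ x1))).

¬(¬¬¬¬x1 ∨ ¬¬(x3 ∧ (¬x1 ∨ x1)))
= ¬(¬¬¬¬x1 ∨ ¬¬x3)   [complement / identity]
= ¬(¬¬x1 ∨ ¬¬x3)   [double negation]
= ¬x1 ∧ ¬x3   [De Morgan]

¬x1 ∧ ¬x3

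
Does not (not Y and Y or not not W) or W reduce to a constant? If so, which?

yes, True

not (not Y and Y or not not W) or W
= not not not W or W   — complement / identity
= not W or W   — double negation
= True   — complement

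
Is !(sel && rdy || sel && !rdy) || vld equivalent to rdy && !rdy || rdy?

No

E1: !(sel && rdy || sel && !rdy) || vld
    = !sel || vld   [distribution]
E2: rdy && !rdy || rdy
    = rdy   [complement / identity]
These differ: at rdy=0, sel=0, vld=0, E1 = 1 but E2 = 0.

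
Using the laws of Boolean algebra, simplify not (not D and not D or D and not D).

not (not D and not D or D and not D)
= not not D   — distribution
= D   — double negation

D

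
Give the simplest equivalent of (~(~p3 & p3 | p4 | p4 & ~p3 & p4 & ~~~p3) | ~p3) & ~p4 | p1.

~p4 | p1

(~(~p3 & p3 | p4 | p4 & ~p3 & p4 & ~~~p3) | ~p3) & ~p4 | p1
= (~(~p3 & p3 | p4 | p4 & ~p3 & p4 & ~p3) | ~p3) & ~p4 | p1   (double negation)
= (~(~p3 & p3 | p4 | p4 & ~p3) | ~p3) & ~p4 | p1   (idempotence)
= (~(p4 | p4 & ~p3) | ~p3) & ~p4 | p1   (complement / identity)
= (~p4 | ~p3) & ~p4 | p1   (absorption)
= ~p4 | p1   (absorption)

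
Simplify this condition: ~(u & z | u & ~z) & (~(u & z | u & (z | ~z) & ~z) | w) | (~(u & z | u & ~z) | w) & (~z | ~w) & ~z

~u | ~z & w

~(u & z | u & ~z) & (~(u & z | u & (z | ~z) & ~z) | w) | (~(u & z | u & ~z) | w) & (~z | ~w) & ~z
= ~(u & z | u & ~z) & (~(u & z | u & ~z) | w) | (~(u & z | u & ~z) | w) & (~z | ~w) & ~z
= ~(u & z | u & ~z) & (~(u & z | u & ~z) | w) | (~(u & z | u & ~z) | w) & ~z
= (~(u & z | u & ~z) | ~z) & (~(u & z | u & ~z) | w)
= ~(u & z | u & ~z) | ~z & w
= ~u | ~z & w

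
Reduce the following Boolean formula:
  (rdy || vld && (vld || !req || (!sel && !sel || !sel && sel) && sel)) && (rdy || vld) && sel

(vld || rdy) && sel

(rdy || vld && (vld || !req || (!sel && !sel || !sel && sel) && sel)) && (rdy || vld) && sel
= (rdy || vld && (vld || !req || !sel && sel)) && (rdy || vld) && sel   [distribution]
= (vld && (vld || !req || !sel && sel) && vld || rdy) && sel   [distribution]
= (vld && (vld || !req) && vld || rdy) && sel   [complement / identity]
= (vld && vld || rdy) && sel   [absorption]
= (vld || rdy) && sel   [idempotence]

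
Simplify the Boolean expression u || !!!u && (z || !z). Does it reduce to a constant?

true

u || !!!u && (z || !z)
= u || !!!u   [complement / identity]
= u || !u   [double negation]
= true   [complement]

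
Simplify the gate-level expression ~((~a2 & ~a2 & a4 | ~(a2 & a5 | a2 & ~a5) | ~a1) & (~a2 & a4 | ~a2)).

a2

~((~a2 & ~a2 & a4 | ~(a2 & a5 | a2 & ~a5) | ~a1) & (~a2 & a4 | ~a2))
= ~((~a2 & ~a2 & a4 | ~a2 | ~a1) & (~a2 & a4 | ~a2))   (distribution)
= ~((~a2 & a4 | ~a2 | ~a1) & (~a2 & a4 | ~a2))   (idempotence)
= ~(~a2 & a4 | ~a2)   (absorption)
= ~~a2   (absorption)
= a2   (double negation)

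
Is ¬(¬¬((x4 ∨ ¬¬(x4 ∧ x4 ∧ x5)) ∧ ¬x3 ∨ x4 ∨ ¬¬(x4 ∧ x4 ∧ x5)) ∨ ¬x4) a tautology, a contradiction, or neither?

¬(¬¬((x4 ∨ ¬¬(x4 ∧ x4 ∧ x5)) ∧ ¬x3 ∨ x4 ∨ ¬¬(x4 ∧ x4 ∧ x5)) ∨ ¬x4)
= ¬(¬¬(x4 ∨ ¬¬(x4 ∧ x4 ∧ x5)) ∨ ¬x4)   [absorption]
= ¬(¬¬(x4 ∨ ¬¬(x4 ∧ x5)) ∨ ¬x4)   [idempotence]
= ¬(x4 ∨ ¬¬(x4 ∧ x5)) ∧ x4   [De Morgan]
= ¬(x4 ∨ x4 ∧ x5) ∧ x4   [double negation]
= ¬x4 ∧ x4   [absorption]
= False   [complement]

contradiction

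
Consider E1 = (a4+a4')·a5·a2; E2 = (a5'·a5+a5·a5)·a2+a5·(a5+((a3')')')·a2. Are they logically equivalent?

Yes

E1: (a4+a4')·a5·a2
    = a5·a2   (complement / identity)
E2: (a5'·a5+a5·a5)·a2+a5·(a5+((a3')')')·a2
    = (a5'·a5+a5·a5)·a2+a5·(a5+a3')·a2   (double negation)
    = a5·a2+a5·(a5+a3')·a2   (distribution)
    = a5·a2+a5·a2   (absorption)
    = a5·a2   (idempotence)
Both reduce to a5·a2, so they are equivalent.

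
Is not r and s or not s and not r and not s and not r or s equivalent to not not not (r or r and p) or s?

Yes

E1: not r and s or not s and not r and not s and not r or s
    = not r and s or not s and not r or s
    = not r or s
E2: not not not (r or r and p) or s
    = not not not r or s
    = not r or s
Both reduce to not r or s, so they are equivalent.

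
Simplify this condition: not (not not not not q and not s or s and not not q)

not q

not (not not not not q and not s or s and not not q)
= not (not not q and not s or s and not not q)   — double negation
= not not not q   — distribution
= not q   — double negation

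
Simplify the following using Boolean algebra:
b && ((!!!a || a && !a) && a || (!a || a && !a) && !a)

b && !a

b && ((!!!a || a && !a) && a || (!a || a && !a) && !a)
= b && ((!a || a && !a) && a || (!a || a && !a) && !a)   (double negation)
= b && (!a || a && !a)   (distribution)
= b && !a   (complement / identity)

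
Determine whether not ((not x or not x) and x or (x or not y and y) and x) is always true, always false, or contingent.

contingent

not ((not x or not x) and x or (x or not y and y) and x)
= not ((not x or not x) and x or x and x)
= not (not x and x or x and x)
= not x
This depends on x, so it is not a constant.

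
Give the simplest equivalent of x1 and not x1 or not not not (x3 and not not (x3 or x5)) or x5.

not x3 or x5

x1 and not x1 or not not not (x3 and not not (x3 or x5)) or x5
= x1 and not x1 or not (x3 and not not (x3 or x5)) or x5
= x1 and not x1 or not (x3 and (x3 or x5)) or x5
= x1 and not x1 or not x3 or x5
= not x3 or x5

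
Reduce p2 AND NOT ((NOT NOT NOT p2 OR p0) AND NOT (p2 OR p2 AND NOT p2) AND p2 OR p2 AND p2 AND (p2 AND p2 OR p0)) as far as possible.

FALSE

p2 AND NOT ((NOT NOT NOT p2 OR p0) AND NOT (p2 OR p2 AND NOT p2) AND p2 OR p2 AND p2 AND (p2 AND p2 OR p0))
= p2 AND NOT ((NOT NOT NOT p2 OR p0) AND NOT (p2 OR p2 AND NOT p2) AND p2 OR p2 AND p2)   — absorption
= p2 AND NOT ((NOT p2 OR p0) AND NOT (p2 OR p2 AND NOT p2) AND p2 OR p2 AND p2)   — double negation
= p2 AND NOT ((NOT p2 OR p0) AND NOT p2 AND p2 OR p2 AND p2)   — complement / identity
= p2 AND NOT (NOT p2 AND p2 OR p2 AND p2)   — absorption
= p2 AND NOT p2   — distribution
= FALSE   — complement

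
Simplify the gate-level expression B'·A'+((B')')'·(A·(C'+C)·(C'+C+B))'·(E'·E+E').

B'·A'+((B')')'·(A·(C'+C)·(C'+C+B))'·(E'·E+E')
= B'·A'+((B')')'·(A·(C'+C))'·(E'·E+E')   [absorption]
= B'·A'+B'·(A·(C'+C))'·(E'·E+E')   [double negation]
= B'·A'+B'·(A·(C'+C))'·E'   [complement / identity]
= B'·A'+B'·A'·E'   [complement / identity]
= B'·A'   [absorption]

B'·A'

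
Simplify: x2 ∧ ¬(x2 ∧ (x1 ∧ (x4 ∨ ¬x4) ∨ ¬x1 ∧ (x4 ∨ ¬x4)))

x2 ∧ ¬(x2 ∧ (x1 ∧ (x4 ∨ ¬x4) ∨ ¬x1 ∧ (x4 ∨ ¬x4)))
= x2 ∧ ¬(x2 ∧ (x4 ∨ ¬x4))   [distribution]
= x2 ∧ ¬x2   [complement / identity]
= False   [complement]

False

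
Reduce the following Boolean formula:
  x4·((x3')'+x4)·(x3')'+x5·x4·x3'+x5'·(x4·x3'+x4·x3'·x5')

x4

x4·((x3')'+x4)·(x3')'+x5·x4·x3'+x5'·(x4·x3'+x4·x3'·x5')
= x4·((x3')'+x4)·(x3')'+x5·x4·x3'+x5'·x4·x3'   (absorption)
= x4·((x3')'+x4)·(x3')'+x4·x3'   (distribution)
= x4·(x3')'+x4·x3'   (absorption)
= x4·x3+x4·x3'   (double negation)
= x4   (distribution)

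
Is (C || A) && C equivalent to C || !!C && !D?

Yes

E1: (C || A) && C
    = C   [absorption]
E2: C || !!C && !D
    = C || C && !D   [double negation]
    = C   [absorption]
Both reduce to C, so they are equivalent.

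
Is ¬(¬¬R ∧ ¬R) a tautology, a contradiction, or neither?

¬(¬¬R ∧ ¬R)
= ¬R ∨ R   (De Morgan)
= True   (complement)

tautology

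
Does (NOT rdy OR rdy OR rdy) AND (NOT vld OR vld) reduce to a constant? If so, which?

yes, True

(NOT rdy OR rdy OR rdy) AND (NOT vld OR vld)
= NOT rdy OR rdy OR rdy
= NOT rdy OR rdy
= TRUE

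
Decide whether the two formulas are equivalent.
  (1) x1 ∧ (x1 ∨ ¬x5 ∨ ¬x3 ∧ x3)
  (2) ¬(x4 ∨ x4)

E1: x1 ∧ (x1 ∨ ¬x5 ∨ ¬x3 ∧ x3)
    = x1 ∧ (x1 ∨ ¬x5)
    = x1
E2: ¬(x4 ∨ x4)
    = ¬x4
These differ: at x1=0, x3=0, x4=0, x5=0, E1 = 0 but E2 = 1.

No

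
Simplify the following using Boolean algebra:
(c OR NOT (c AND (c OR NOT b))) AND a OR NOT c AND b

a OR NOT c AND b

(c OR NOT (c AND (c OR NOT b))) AND a OR NOT c AND b
= (c OR NOT c) AND a OR NOT c AND b
= a OR NOT c AND b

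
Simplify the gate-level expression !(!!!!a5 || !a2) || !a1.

!(!!!!a5 || !a2) || !a1
= !(!!a5 || !a2) || !a1   — double negation
= !a5 && a2 || !a1   — De Morgan

!a5 && a2 || !a1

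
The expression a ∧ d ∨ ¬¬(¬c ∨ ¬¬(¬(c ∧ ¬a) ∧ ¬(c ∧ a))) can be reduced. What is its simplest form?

a ∧ d ∨ ¬¬(¬c ∨ ¬¬(¬(c ∧ ¬a) ∧ ¬(c ∧ a)))
= a ∧ d ∨ ¬¬(¬c ∨ ¬(c ∧ ¬a ∨ c ∧ a))
= a ∧ d ∨ ¬(c ∧ (c ∧ ¬a ∨ c ∧ a))
= a ∧ d ∨ ¬(c ∧ c)
= a ∧ d ∨ ¬c

a ∧ d ∨ ¬c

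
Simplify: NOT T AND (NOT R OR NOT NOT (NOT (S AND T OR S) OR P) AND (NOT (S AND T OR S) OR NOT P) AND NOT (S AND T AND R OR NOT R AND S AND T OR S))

NOT T AND (NOT R OR NOT NOT (NOT (S AND T OR S) OR P) AND (NOT (S AND T OR S) OR NOT P) AND NOT (S AND T AND R OR NOT R AND S AND T OR S))
= NOT T AND (NOT R OR (NOT (S AND T OR S) OR P) AND (NOT (S AND T OR S) OR NOT P) AND NOT (S AND T AND R OR NOT R AND S AND T OR S))
= NOT T AND (NOT R OR (NOT (S AND T OR S) OR P) AND (NOT (S AND T OR S) OR NOT P) AND NOT (S AND T OR S))
= NOT T AND (NOT R OR (NOT (S AND T OR S) OR P) AND NOT (S AND T OR S))
= NOT T AND (NOT R OR NOT (S AND T OR S))
= NOT T AND (NOT R OR NOT S)

NOT T AND (NOT R OR NOT S)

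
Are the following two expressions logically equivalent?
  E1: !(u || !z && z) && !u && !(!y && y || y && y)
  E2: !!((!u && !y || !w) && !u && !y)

Yes

E1: !(u || !z && z) && !u && !(!y && y || y && y)
    = !u && !u && !(!y && y || y && y)   — complement / identity
    = !u && !u && !y   — distribution
    = !u && !y   — idempotence
E2: !!((!u && !y || !w) && !u && !y)
    = !!(!u && !y)   — absorption
    = !u && !y   — double negation
Both reduce to !u && !y, so they are equivalent.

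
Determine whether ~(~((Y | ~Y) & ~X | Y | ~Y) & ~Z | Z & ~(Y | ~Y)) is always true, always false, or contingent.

~(~((Y | ~Y) & ~X | Y | ~Y) & ~Z | Z & ~(Y | ~Y))
= ~(~(Y | ~Y) & ~Z | Z & ~(Y | ~Y))   — absorption
= ~~(Y | ~Y)   — distribution
= Y | ~Y   — double negation
= 1   — complement

always true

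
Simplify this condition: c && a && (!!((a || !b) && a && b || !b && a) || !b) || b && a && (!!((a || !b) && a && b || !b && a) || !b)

a && (c || b)

c && a && (!!((a || !b) && a && b || !b && a) || !b) || b && a && (!!((a || !b) && a && b || !b && a) || !b)
= a && (!!((a || !b) && a && b || !b && a) || !b) && (c || b)   (distribution)
= a && (!!(a && b || !b && a) || !b) && (c || b)   (absorption)
= a && (a && b || !b && a || !b) && (c || b)   (double negation)
= a && (a || !b) && (c || b)   (distribution)
= a && (c || b)   (absorption)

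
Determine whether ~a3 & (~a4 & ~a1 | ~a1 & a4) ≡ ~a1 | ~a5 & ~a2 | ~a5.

No

E1: ~a3 & (~a4 & ~a1 | ~a1 & a4)
    = ~a3 & ~a1   — distribution
E2: ~a1 | ~a5 & ~a2 | ~a5
    = ~a1 | ~a5   — absorption
These differ: at a1=0, a2=0, a3=1, a4=0, a5=0, E1 = 0 but E2 = 1.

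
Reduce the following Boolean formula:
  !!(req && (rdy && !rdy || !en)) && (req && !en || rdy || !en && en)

req && !en

!!(req && (rdy && !rdy || !en)) && (req && !en || rdy || !en && en)
= req && (rdy && !rdy || !en) && (req && !en || rdy || !en && en)   [double negation]
= req && (rdy && !rdy || !en) && (req && !en || rdy)   [complement / identity]
= req && !en && (req && !en || rdy)   [complement / identity]
= req && !en   [absorption]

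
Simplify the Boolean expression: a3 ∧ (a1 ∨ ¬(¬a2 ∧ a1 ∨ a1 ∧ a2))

a3 ∧ (a1 ∨ ¬(¬a2 ∧ a1 ∨ a1 ∧ a2))
= a3 ∧ (a1 ∨ ¬((¬a2 ∨ a2) ∧ a1))   [distribution]
= a3 ∧ (a1 ∨ ¬a1)   [complement / identity]
= a3   [complement / identity]

a3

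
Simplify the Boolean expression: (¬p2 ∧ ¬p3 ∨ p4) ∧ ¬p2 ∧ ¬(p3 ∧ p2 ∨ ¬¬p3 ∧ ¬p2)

¬p2 ∧ ¬p3

(¬p2 ∧ ¬p3 ∨ p4) ∧ ¬p2 ∧ ¬(p3 ∧ p2 ∨ ¬¬p3 ∧ ¬p2)
= (¬p2 ∧ ¬p3 ∨ p4) ∧ ¬p2 ∧ ¬(p3 ∧ p2 ∨ p3 ∧ ¬p2)   — double negation
= (¬p2 ∧ ¬p3 ∨ p4) ∧ ¬p2 ∧ ¬p3   — distribution
= ¬p2 ∧ ¬p3   — absorption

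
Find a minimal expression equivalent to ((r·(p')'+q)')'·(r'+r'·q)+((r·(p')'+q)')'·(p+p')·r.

((r·(p')'+q)')'·(r'+r'·q)+((r·(p')'+q)')'·(p+p')·r
= ((r·(p')'+q)')'·r'+((r·(p')'+q)')'·(p+p')·r
= ((r·(p')'+q)')'·r'+((r·(p')'+q)')'·r
= ((r·(p')'+q)')'
= ((r·p+q)')'
= r·p+q

r·p+q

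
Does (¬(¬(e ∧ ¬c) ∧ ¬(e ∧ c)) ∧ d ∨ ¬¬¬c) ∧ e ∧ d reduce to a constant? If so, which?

(¬(¬(e ∧ ¬c) ∧ ¬(e ∧ c)) ∧ d ∨ ¬¬¬c) ∧ e ∧ d
= ((e ∧ ¬c ∨ e ∧ c) ∧ d ∨ ¬¬¬c) ∧ e ∧ d   [De Morgan]
= (e ∧ d ∨ ¬¬¬c) ∧ e ∧ d   [distribution]
= (e ∧ d ∨ ¬c) ∧ e ∧ d   [double negation]
= e ∧ d   [absorption]
This depends on d, e, so it is not a constant.

no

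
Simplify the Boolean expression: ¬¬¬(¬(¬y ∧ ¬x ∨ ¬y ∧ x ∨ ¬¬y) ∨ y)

¬¬¬(¬(¬y ∧ ¬x ∨ ¬y ∧ x ∨ ¬¬y) ∨ y)
= ¬¬¬(¬(¬y ∨ ¬¬y) ∨ y)   (distribution)
= ¬¬¬(y ∧ ¬y ∨ y)   (De Morgan)
= ¬¬¬y   (complement / identity)
= ¬y   (double negation)

¬y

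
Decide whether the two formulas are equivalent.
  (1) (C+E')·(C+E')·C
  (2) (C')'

Yes

E1: (C+E')·(C+E')·C
    = (C+E')·C   (idempotence)
    = C   (absorption)
E2: (C')'
    = C   (double negation)
Both reduce to C, so they are equivalent.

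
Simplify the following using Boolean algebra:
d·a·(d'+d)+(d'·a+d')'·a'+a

d·a·(d'+d)+(d'·a+d')'·a'+a
= d·a·(d'+d)+(d')'·a'+a   — absorption
= d·a+(d')'·a'+a   — complement / identity
= d·a+d·a'+a   — double negation
= d+a   — distribution

d+a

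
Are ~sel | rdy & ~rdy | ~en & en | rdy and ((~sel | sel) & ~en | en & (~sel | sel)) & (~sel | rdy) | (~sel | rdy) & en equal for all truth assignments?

E1: ~sel | rdy & ~rdy | ~en & en | rdy
    = ~sel | rdy & ~rdy | rdy   [complement / identity]
    = ~sel | rdy   [complement / identity]
E2: ((~sel | sel) & ~en | en & (~sel | sel)) & (~sel | rdy) | (~sel | rdy) & en
    = (~sel | sel) & (~sel | rdy) | (~sel | rdy) & en   [distribution]
    = ~sel | rdy | (~sel | rdy) & en   [complement / identity]
    = ~sel | rdy   [absorption]
Both reduce to ~sel | rdy, so they are equivalent.

Yes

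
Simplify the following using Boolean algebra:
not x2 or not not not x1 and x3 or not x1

not x2 or not x1

not x2 or not not not x1 and x3 or not x1
= not x2 or not x1 and x3 or not x1
= not x2 or not x1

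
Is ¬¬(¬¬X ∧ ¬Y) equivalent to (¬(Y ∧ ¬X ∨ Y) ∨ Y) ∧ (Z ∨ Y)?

E1: ¬¬(¬¬X ∧ ¬Y)
    = ¬¬X ∧ ¬Y   [double negation]
    = X ∧ ¬Y   [double negation]
E2: (¬(Y ∧ ¬X ∨ Y) ∨ Y) ∧ (Z ∨ Y)
    = (¬Y ∨ Y) ∧ (Z ∨ Y)   [absorption]
    = Z ∨ Y   [complement / identity]
These differ: at X=0, Y=1, Z=0, E1 = 0 but E2 = 1.

No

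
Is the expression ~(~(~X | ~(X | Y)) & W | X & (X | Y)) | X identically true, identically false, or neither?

identically true

~(~(~X | ~(X | Y)) & W | X & (X | Y)) | X
= ~(X & (X | Y) & W | X & (X | Y)) | X   — De Morgan
= ~(X & (X | Y)) | X   — absorption
= ~X | X   — absorption
= 1   — complement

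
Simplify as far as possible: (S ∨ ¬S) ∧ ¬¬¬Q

(S ∨ ¬S) ∧ ¬¬¬Q
= ¬¬¬Q   (complement / identity)
= ¬Q   (double negation)

¬Q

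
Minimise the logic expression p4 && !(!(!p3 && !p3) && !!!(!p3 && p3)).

p4 && !(!(!p3 && !p3) && !!!(!p3 && p3))
= p4 && !(!(!p3 && !p3) && !(!p3 && p3))   [double negation]
= p4 && (!p3 && !p3 || !p3 && p3)   [De Morgan]
= p4 && !p3   [distribution]

p4 && !p3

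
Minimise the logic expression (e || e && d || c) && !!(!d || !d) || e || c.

e || c

(e || e && d || c) && !!(!d || !d) || e || c
= (e || e && d || c) && !!!d || e || c   — idempotence
= (e || e && d || c) && !d || e || c   — double negation
= (e || c) && !d || e || c   — absorption
= e || c   — absorption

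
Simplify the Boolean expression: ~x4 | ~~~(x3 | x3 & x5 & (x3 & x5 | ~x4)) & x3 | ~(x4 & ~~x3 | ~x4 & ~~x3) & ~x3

~x4 | ~x3

~x4 | ~~~(x3 | x3 & x5 & (x3 & x5 | ~x4)) & x3 | ~(x4 & ~~x3 | ~x4 & ~~x3) & ~x3
= ~x4 | ~~~(x3 | x3 & x5 & (x3 & x5 | ~x4)) & x3 | ~~~x3 & ~x3   [distribution]
= ~x4 | ~~~(x3 | x3 & x5) & x3 | ~~~x3 & ~x3   [absorption]
= ~x4 | ~~~x3 & x3 | ~~~x3 & ~x3   [absorption]
= ~x4 | ~~~x3   [distribution]
= ~x4 | ~x3   [double negation]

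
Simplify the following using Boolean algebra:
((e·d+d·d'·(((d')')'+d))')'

e·d

((e·d+d·d'·(((d')')'+d))')'
= ((e·d+d·d'·(d'+d))')'   [double negation]
= ((e·d+d·d')')'   [complement / identity]
= ((e·d)')'   [complement / identity]
= e·d   [double negation]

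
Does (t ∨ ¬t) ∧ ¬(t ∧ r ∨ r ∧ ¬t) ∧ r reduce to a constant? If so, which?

(t ∨ ¬t) ∧ ¬(t ∧ r ∨ r ∧ ¬t) ∧ r
= ¬(t ∧ r ∨ r ∧ ¬t) ∧ r   [complement / identity]
= ¬r ∧ r   [distribution]
= False   [complement]

yes, False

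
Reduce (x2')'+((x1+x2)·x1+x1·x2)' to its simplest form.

x2+x1'

(x2')'+((x1+x2)·x1+x1·x2)'
= (x2')'+(x1+x1·x2)'   (absorption)
= (x2')'+x1'   (absorption)
= x2+x1'   (double negation)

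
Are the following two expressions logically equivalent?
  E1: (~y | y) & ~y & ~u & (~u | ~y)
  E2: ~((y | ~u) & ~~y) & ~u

Yes

E1: (~y | y) & ~y & ~u & (~u | ~y)
    = (~y | y) & ~y & ~u   [absorption]
    = ~y & ~u   [complement / identity]
E2: ~((y | ~u) & ~~y) & ~u
    = ~((y | ~u) & y) & ~u   [double negation]
    = ~y & ~u   [absorption]
Both reduce to ~y & ~u, so they are equivalent.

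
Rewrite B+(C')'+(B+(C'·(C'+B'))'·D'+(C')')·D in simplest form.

B+(C')'+(B+(C'·(C'+B'))'·D'+(C')')·D
= B+(C')'+(B+(C')'·D'+(C')')·D   [absorption]
= B+(C')'+(B+(C')')·D   [absorption]
= B+(C')'   [absorption]
= B+C   [double negation]

B+C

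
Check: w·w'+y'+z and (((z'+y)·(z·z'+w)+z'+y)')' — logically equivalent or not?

No

E1: w·w'+y'+z
    = y'+z   [complement / identity]
E2: (((z'+y)·(z·z'+w)+z'+y)')'
    = (((z'+y)·w+z'+y)')'   [complement / identity]
    = (z'+y)·w+z'+y   [double negation]
    = z'+y   [absorption]
These differ: at w=0, y=0, z=1, E1 = 1 but E2 = 0.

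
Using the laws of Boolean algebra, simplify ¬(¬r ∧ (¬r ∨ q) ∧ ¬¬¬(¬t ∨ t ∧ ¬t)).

¬(¬r ∧ (¬r ∨ q) ∧ ¬¬¬(¬t ∨ t ∧ ¬t))
= ¬(¬r ∧ ¬¬¬(¬t ∨ t ∧ ¬t))
= r ∨ ¬¬(¬t ∨ t ∧ ¬t)
= r ∨ ¬t ∨ t ∧ ¬t
= r ∨ ¬t

r ∨ ¬t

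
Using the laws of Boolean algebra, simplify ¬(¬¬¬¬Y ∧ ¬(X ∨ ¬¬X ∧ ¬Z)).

¬Y ∨ X

¬(¬¬¬¬Y ∧ ¬(X ∨ ¬¬X ∧ ¬Z))
= ¬(¬¬¬¬Y ∧ ¬(X ∨ X ∧ ¬Z))   (double negation)
= ¬(¬¬Y ∧ ¬(X ∨ X ∧ ¬Z))   (double negation)
= ¬(¬¬Y ∧ ¬X)   (absorption)
= ¬Y ∨ X   (De Morgan)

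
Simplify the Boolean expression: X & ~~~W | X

X

X & ~~~W | X
= X & ~W | X
= X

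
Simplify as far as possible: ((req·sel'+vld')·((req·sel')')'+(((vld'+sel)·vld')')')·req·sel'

((req·sel'+vld')·((req·sel')')'+(((vld'+sel)·vld')')')·req·sel'
= ((req·sel'+vld')·((req·sel')')'+((vld')')')·req·sel'   [absorption]
= ((req·sel'+vld')·req·sel'+((vld')')')·req·sel'   [double negation]
= ((req·sel'+vld')·req·sel'+vld')·req·sel'   [double negation]
= (req·sel'+vld')·req·sel'   [absorption]
= req·sel'   [absorption]

req·sel'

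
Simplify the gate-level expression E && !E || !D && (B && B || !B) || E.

!D || E

E && !E || !D && (B && B || !B) || E
= !D && (B && B || !B) || E
= !D && (B || !B) || E
= !D || E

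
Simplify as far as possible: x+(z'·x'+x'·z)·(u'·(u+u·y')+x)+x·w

x

x+(z'·x'+x'·z)·(u'·(u+u·y')+x)+x·w
= x+x'·(u'·(u+u·y')+x)+x·w
= x+x'·(u'·u+x)+x·w
= x+x'·x+x·w
= x+x·w
= x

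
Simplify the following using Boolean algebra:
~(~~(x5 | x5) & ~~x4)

~x5 | ~x4

~(~~(x5 | x5) & ~~x4)
= ~(~~x5 & ~~x4)   [idempotence]
= ~x5 | ~x4   [De Morgan]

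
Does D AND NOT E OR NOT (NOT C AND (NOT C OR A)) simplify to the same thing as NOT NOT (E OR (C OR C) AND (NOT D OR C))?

E1: D AND NOT E OR NOT (NOT C AND (NOT C OR A))
    = D AND NOT E OR NOT NOT C   — absorption
    = D AND NOT E OR C   — double negation
E2: NOT NOT (E OR (C OR C) AND (NOT D OR C))
    = NOT NOT (E OR C AND NOT D OR C)   — distribution
    = E OR C AND NOT D OR C   — double negation
    = E OR C   — absorption
These differ: at A=0, C=0, D=0, E=1, E1 = 0 but E2 = 1.

No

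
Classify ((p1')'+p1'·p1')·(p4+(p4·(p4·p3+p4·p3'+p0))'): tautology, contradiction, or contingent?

tautology

((p1')'+p1'·p1')·(p4+(p4·(p4·p3+p4·p3'+p0))')
= (p1+p1'·p1')·(p4+(p4·(p4·p3+p4·p3'+p0))')   — double negation
= (p1+p1'·p1')·(p4+(p4·(p4+p0))')   — distribution
= (p1+p1'·p1')·(p4+p4')   — absorption
= (p1+p1')·(p4+p4')   — idempotence
= p4+p4'   — complement / identity
= 1   — complement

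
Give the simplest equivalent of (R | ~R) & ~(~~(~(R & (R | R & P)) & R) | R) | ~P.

~R | ~P

(R | ~R) & ~(~~(~(R & (R | R & P)) & R) | R) | ~P
= (R | ~R) & ~(~(R & (R | R & P)) & R | R) | ~P   [double negation]
= (R | ~R) & ~(~(R & R) & R | R) | ~P   [absorption]
= (R | ~R) & ~(~R & R | R) | ~P   [idempotence]
= (R | ~R) & ~R | ~P   [complement / identity]
= ~R | ~P   [complement / identity]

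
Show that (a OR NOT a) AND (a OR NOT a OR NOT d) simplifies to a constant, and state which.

TRUE

(a OR NOT a) AND (a OR NOT a OR NOT d)
= a OR NOT a   (absorption)
= TRUE   (complement)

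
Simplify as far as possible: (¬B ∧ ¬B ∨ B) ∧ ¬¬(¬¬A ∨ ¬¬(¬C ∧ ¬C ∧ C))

A

(¬B ∧ ¬B ∨ B) ∧ ¬¬(¬¬A ∨ ¬¬(¬C ∧ ¬C ∧ C))
= (¬B ∧ ¬B ∨ B) ∧ ¬(¬A ∧ ¬(¬C ∧ ¬C ∧ C))   [De Morgan]
= (¬B ∨ B) ∧ ¬(¬A ∧ ¬(¬C ∧ ¬C ∧ C))   [idempotence]
= ¬(¬A ∧ ¬(¬C ∧ ¬C ∧ C))   [complement / identity]
= ¬(¬A ∧ ¬(¬C ∧ C))   [idempotence]
= A ∨ ¬C ∧ C   [De Morgan]
= A   [complement / identity]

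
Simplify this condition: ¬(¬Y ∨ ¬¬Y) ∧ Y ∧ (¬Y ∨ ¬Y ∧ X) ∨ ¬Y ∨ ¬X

¬Y ∨ ¬X

¬(¬Y ∨ ¬¬Y) ∧ Y ∧ (¬Y ∨ ¬Y ∧ X) ∨ ¬Y ∨ ¬X
= Y ∧ ¬Y ∧ Y ∧ (¬Y ∨ ¬Y ∧ X) ∨ ¬Y ∨ ¬X   — De Morgan
= Y ∧ ¬Y ∧ Y ∧ ¬Y ∨ ¬Y ∨ ¬X   — absorption
= Y ∧ ¬Y ∨ ¬Y ∨ ¬X   — idempotence
= ¬Y ∨ ¬X   — complement / identity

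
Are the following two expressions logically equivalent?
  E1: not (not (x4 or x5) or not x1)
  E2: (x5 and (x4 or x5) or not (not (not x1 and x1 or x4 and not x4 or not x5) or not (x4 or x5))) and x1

Yes

E1: not (not (x4 or x5) or not x1)
    = (x4 or x5) and x1   [De Morgan]
E2: (x5 and (x4 or x5) or not (not (not x1 and x1 or x4 and not x4 or not x5) or not (x4 or x5))) and x1
    = (x5 and (x4 or x5) or (not x1 and x1 or x4 and not x4 or not x5) and (x4 or x5)) and x1   [De Morgan]
    = (x5 and (x4 or x5) or (x4 and not x4 or not x5) and (x4 or x5)) and x1   [complement / identity]
    = (x5 and (x4 or x5) or not x5 and (x4 or x5)) and x1   [complement / identity]
    = (x4 or x5) and x1   [distribution]
Both reduce to (x4 or x5) and x1, so they are equivalent.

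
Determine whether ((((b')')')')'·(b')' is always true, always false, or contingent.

always false

((((b')')')')'·(b')'
= ((b')')'·(b')'   (double negation)
= ((b')')'·b   (double negation)
= b'·b   (double negation)
= 0   (complement)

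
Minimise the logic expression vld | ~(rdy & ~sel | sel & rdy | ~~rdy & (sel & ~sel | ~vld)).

vld | ~(rdy & ~sel | sel & rdy | ~~rdy & (sel & ~sel | ~vld))
= vld | ~(rdy | ~~rdy & (sel & ~sel | ~vld))   [distribution]
= vld | ~(rdy | ~~rdy & ~vld)   [complement / identity]
= vld | ~(rdy | rdy & ~vld)   [double negation]
= vld | ~rdy   [absorption]

vld | ~rdy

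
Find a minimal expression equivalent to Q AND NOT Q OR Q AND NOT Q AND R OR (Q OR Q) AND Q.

Q AND NOT Q OR Q AND NOT Q AND R OR (Q OR Q) AND Q
= Q AND NOT Q OR (Q OR Q) AND Q   — absorption
= Q AND NOT Q OR Q AND Q   — idempotence
= Q   — distribution

Q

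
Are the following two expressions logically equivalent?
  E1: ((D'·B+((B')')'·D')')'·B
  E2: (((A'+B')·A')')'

E1: ((D'·B+((B')')'·D')')'·B
    = ((D'·B+B'·D')')'·B   — double negation
    = ((D')')'·B   — distribution
    = D'·B   — double negation
E2: (((A'+B')·A')')'
    = ((A')')'   — absorption
    = A'   — double negation
These differ: at A=0, B=0, D=0, E1 = 0 but E2 = 1.

No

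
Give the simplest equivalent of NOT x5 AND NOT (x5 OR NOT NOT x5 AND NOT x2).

NOT x5 AND NOT (x5 OR NOT NOT x5 AND NOT x2)
= NOT x5 AND NOT (x5 OR x5 AND NOT x2)   [double negation]
= NOT x5 AND NOT x5   [absorption]
= NOT x5   [idempotence]

NOT x5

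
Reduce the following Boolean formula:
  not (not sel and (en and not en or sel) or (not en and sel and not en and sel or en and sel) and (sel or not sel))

not (not sel and (en and not en or sel) or (not en and sel and not en and sel or en and sel) and (sel or not sel))
= not (not sel and (en and not en or sel) or (not en and sel or en and sel) and (sel or not sel))   — idempotence
= not (not sel and sel or (not en and sel or en and sel) and (sel or not sel))   — complement / identity
= not ((not en and sel or en and sel) and (sel or not sel))   — complement / identity
= not (sel and (sel or not sel))   — distribution
= not sel   — complement / identity

not sel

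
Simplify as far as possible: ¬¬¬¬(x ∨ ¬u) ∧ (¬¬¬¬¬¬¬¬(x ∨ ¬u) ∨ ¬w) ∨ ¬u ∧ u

x ∨ ¬u

¬¬¬¬(x ∨ ¬u) ∧ (¬¬¬¬¬¬¬¬(x ∨ ¬u) ∨ ¬w) ∨ ¬u ∧ u
= ¬¬¬¬(x ∨ ¬u) ∧ (¬¬¬¬¬¬(x ∨ ¬u) ∨ ¬w) ∨ ¬u ∧ u
= ¬¬¬¬(x ∨ ¬u) ∧ (¬¬¬¬(x ∨ ¬u) ∨ ¬w) ∨ ¬u ∧ u
= ¬¬¬¬(x ∨ ¬u) ∨ ¬u ∧ u
= ¬¬(x ∨ ¬u) ∨ ¬u ∧ u
= x ∨ ¬u ∨ ¬u ∧ u
= x ∨ ¬u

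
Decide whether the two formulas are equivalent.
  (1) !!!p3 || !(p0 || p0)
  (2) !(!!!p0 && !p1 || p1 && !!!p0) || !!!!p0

E1: !!!p3 || !(p0 || p0)
    = !p3 || !(p0 || p0)   — double negation
    = !p3 || !p0   — idempotence
E2: !(!!!p0 && !p1 || p1 && !!!p0) || !!!!p0
    = !!!!p0 || !!!!p0   — distribution
    = !!!!p0   — idempotence
    = !!p0   — double negation
    = p0   — double negation
These differ: at p0=0, p1=0, p3=1, E1 = 1 but E2 = 0.

No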